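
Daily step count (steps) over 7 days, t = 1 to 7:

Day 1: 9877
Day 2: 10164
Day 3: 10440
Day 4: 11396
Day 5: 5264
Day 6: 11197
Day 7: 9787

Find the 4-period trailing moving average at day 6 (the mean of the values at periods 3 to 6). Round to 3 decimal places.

Sum of periods 3–6: 10440 + 11396 + 5264 + 11197 = 38297
Divide by 4: 38297 / 4 = 9574.250

9574.250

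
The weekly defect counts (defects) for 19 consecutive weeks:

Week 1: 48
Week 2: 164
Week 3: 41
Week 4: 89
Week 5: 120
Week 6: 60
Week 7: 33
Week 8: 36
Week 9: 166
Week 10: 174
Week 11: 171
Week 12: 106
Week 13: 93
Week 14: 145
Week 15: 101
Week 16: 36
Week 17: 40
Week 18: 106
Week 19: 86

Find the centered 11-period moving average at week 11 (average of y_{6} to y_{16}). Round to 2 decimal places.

Sum of periods 6–16: 60 + 33 + 36 + 166 + 174 + 171 + 106 + 93 + 145 + 101 + 36 = 1121
Divide by 11: 1121 / 11 = 101.91

101.91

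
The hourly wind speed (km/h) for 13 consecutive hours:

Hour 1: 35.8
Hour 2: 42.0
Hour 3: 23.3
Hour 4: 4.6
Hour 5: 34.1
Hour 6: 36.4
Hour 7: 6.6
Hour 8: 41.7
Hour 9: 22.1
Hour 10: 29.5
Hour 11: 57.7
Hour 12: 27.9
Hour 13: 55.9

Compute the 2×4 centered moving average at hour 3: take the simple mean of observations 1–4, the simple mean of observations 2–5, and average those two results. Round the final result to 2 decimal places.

Sum over 1–4: 35.8 + 42.0 + 23.3 + 4.6 = 105.7
Sum over 2–5: 42.0 + 23.3 + 4.6 + 34.1 = 104.0
CMA at t=3 = (105.7 + 104.0) / (2·4) = 209.7 / 8 = 26.21

26.21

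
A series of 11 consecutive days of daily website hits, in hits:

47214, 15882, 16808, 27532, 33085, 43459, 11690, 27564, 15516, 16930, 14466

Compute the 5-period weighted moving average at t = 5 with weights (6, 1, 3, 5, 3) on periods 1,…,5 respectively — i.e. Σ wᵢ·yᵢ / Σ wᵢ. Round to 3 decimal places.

Weighted sum: 6·47214 + 1·15882 + 3·16808 + 5·27532 + 3·33085 = 283284 + 15882 + 50424 + 137660 + 99255 = 586505
Weight total: 6 + 1 + 3 + 5 + 3 = 18
WMA = 586505 / 18 = 32583.611

32583.611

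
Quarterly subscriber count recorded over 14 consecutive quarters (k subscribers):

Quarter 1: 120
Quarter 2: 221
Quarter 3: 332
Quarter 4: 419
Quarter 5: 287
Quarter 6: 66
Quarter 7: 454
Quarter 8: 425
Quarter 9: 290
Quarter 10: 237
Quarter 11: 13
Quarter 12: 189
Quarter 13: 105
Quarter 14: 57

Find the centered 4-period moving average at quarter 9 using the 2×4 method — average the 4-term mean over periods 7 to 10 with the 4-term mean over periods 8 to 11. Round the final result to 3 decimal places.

296.375

Sum over 7–10: 454 + 425 + 290 + 237 = 1406
Sum over 8–11: 425 + 290 + 237 + 13 = 965
CMA at t=9 = (1406 + 965) / (2·4) = 2371 / 8 = 296.375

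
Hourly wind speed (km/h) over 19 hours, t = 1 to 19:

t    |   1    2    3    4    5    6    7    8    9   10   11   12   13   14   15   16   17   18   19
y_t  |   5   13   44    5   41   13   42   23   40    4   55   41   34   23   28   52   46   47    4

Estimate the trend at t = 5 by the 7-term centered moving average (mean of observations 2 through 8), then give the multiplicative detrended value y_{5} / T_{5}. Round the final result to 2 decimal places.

Trend T_5 = (13 + 44 + 5 + 41 + 13 + 42 + 23) / 7 = 181/7 = 25.8571
Ratio to trend: 41 / 25.8571 = 1.59

1.59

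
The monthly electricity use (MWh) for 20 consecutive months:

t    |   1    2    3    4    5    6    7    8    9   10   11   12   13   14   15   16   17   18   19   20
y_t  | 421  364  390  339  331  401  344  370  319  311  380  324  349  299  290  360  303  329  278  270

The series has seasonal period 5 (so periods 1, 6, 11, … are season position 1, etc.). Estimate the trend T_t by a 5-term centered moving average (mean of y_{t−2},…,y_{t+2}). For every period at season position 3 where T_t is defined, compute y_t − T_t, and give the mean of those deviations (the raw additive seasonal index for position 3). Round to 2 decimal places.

20.90

Season position 3 occurs at t = 3, 8, 13, 18 (where T_t is defined).
t=3: T_3 = 369.0000; y_3 − T_3 = 390 − 369.0000 = 21.0000
t=8: T_8 = 349.0000; y_8 − T_8 = 370 − 349.0000 = 21.0000
t=13: T_13 = 328.4000; y_13 − T_13 = 349 − 328.4000 = 20.6000
t=18: T_18 = 308.0000; y_18 − T_18 = 329 − 308.0000 = 21.0000
Mean deviation: (21.0000 + 21.0000 + 20.6000 + 21.0000) / 4 = 20.90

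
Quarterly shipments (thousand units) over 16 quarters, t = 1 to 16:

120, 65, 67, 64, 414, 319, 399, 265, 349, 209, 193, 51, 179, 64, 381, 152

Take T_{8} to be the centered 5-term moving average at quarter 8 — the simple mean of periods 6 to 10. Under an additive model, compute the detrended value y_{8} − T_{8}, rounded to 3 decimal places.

-43.200

Trend T_8 = (319 + 399 + 265 + 349 + 209) / 5 = 1541/5 = 308.20000
Detrended value: 265 − 308.20000 = -43.200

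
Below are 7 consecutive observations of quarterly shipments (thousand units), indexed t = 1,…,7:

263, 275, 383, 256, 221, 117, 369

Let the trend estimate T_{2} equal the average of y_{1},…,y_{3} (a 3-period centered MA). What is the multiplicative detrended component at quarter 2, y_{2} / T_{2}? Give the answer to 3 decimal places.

Trend T_2 = (263 + 275 + 383) / 3 = 921/3 = 307.00000
Ratio to trend: 275 / 307.00000 = 0.896

0.896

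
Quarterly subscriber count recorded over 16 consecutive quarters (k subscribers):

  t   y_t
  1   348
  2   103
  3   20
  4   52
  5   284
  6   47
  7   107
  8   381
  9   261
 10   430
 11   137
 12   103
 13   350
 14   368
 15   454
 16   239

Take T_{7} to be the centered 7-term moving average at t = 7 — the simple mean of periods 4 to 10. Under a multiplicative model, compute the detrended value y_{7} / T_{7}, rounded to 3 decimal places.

0.480

Trend T_7 = (52 + 284 + 47 + 107 + 381 + 261 + 430) / 7 = 1562/7 = 223.14286
Ratio to trend: 107 / 223.14286 = 0.480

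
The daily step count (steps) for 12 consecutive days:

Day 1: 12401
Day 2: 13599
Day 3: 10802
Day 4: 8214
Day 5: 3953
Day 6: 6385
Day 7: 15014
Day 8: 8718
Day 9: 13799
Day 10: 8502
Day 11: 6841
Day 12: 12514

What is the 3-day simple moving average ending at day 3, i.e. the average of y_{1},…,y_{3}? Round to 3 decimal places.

Sum of periods 1–3: 12401 + 13599 + 10802 = 36802
Divide by 3: 36802 / 3 = 12267.333

12267.333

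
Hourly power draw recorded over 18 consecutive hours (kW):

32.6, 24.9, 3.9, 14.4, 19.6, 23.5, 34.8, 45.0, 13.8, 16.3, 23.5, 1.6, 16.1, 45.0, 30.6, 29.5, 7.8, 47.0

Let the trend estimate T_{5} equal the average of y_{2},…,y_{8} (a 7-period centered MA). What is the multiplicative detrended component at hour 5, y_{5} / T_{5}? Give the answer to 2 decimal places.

0.83

Trend T_5 = (24.9 + 3.9 + 14.4 + 19.6 + 23.5 + 34.8 + 45.0) / 7 = 166.1/7 = 23.7286
Ratio to trend: 19.6 / 23.7286 = 0.83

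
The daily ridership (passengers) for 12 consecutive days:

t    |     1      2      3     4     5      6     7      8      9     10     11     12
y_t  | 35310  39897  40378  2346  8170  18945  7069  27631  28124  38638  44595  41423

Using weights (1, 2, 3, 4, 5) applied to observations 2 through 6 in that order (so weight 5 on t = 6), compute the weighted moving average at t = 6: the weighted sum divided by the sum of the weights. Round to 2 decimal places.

Weighted sum: 1·39897 + 2·40378 + 3·2346 + 4·8170 + 5·18945 = 39897 + 80756 + 7038 + 32680 + 94725 = 255096
Weight total: 1 + 2 + 3 + 4 + 5 = 15
WMA = 255096 / 15 = 17006.40

17006.40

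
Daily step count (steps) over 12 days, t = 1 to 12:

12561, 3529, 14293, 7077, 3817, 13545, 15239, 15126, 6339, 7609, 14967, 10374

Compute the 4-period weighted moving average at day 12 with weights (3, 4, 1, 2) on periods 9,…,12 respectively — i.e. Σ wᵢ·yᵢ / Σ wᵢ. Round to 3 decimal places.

Weighted sum: 3·6339 + 4·7609 + 1·14967 + 2·10374 = 19017 + 30436 + 14967 + 20748 = 85168
Weight total: 3 + 4 + 1 + 2 = 10
WMA = 85168 / 10 = 8516.800

8516.800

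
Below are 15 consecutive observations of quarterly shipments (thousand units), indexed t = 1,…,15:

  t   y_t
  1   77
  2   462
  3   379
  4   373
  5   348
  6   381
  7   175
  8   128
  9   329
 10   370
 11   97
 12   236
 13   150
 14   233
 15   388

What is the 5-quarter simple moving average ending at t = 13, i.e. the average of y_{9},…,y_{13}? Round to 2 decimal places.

Sum of periods 9–13: 329 + 370 + 97 + 236 + 150 = 1182
Divide by 5: 1182 / 5 = 236.40

236.40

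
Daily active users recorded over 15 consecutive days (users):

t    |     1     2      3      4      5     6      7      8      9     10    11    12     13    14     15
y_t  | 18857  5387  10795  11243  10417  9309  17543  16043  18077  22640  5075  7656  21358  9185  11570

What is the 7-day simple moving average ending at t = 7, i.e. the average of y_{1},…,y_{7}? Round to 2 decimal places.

11935.86

Sum of periods 1–7: 18857 + 5387 + 10795 + 11243 + 10417 + 9309 + 17543 = 83551
Divide by 7: 83551 / 7 = 11935.86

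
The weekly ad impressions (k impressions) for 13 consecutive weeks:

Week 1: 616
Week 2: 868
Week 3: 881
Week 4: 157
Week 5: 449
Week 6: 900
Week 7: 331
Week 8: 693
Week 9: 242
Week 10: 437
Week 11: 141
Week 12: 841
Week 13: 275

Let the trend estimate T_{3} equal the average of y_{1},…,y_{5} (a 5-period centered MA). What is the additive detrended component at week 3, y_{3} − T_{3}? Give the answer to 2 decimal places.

Trend T_3 = (616 + 868 + 881 + 157 + 449) / 5 = 2971/5 = 594.2000
Detrended value: 881 − 594.2000 = 286.80

286.80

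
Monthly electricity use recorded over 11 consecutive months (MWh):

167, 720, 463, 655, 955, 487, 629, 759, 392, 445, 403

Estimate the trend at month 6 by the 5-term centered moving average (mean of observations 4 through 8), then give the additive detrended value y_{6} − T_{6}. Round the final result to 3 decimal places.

-210.000

Trend T_6 = (655 + 955 + 487 + 629 + 759) / 5 = 3485/5 = 697.00000
Detrended value: 487 − 697.00000 = -210.000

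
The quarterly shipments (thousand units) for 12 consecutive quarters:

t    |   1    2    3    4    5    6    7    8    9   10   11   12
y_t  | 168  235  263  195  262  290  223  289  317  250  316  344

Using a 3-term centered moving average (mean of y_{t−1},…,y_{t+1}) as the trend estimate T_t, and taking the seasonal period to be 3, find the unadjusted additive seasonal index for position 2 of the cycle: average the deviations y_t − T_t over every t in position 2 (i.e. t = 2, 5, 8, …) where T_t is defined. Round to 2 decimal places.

12.83

Season position 2 occurs at t = 2, 5, 8, 11 (where T_t is defined).
t=2: T_2 = 222.0000; y_2 − T_2 = 235 − 222.0000 = 13.0000
t=5: T_5 = 249.0000; y_5 − T_5 = 262 − 249.0000 = 13.0000
t=8: T_8 = 276.3333; y_8 − T_8 = 289 − 276.3333 = 12.6667
t=11: T_11 = 303.3333; y_11 − T_11 = 316 − 303.3333 = 12.6667
Mean deviation: (13.0000 + 13.0000 + 12.6667 + 12.6667) / 4 = 12.83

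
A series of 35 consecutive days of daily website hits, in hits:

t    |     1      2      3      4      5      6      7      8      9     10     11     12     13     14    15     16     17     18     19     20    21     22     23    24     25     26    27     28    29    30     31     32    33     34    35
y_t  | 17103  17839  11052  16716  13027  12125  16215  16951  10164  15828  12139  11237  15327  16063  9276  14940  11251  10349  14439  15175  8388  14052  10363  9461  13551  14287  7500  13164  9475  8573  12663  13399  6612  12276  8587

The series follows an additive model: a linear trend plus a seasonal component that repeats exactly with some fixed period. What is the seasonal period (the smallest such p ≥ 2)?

First differences y_{t+1} − y_t: 736, -6787, 5664, -3689, -902, 4090, 736, -6787, 5664, -3689, -902, 4090, 736, -6787, …
The difference pattern repeats every 6 terms and not for any smaller step, so p = 6.

6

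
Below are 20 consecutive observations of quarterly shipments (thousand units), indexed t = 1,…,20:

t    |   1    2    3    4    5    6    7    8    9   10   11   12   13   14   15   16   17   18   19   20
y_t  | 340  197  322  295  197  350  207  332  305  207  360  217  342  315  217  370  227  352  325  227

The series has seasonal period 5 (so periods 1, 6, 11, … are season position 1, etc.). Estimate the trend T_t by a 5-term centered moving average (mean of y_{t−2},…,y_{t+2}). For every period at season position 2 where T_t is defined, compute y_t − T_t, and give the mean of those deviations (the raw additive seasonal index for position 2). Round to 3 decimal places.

Season position 2 occurs at t = 7, 12, 17 (where T_t is defined).
t=7: T_7 = 278.20000; y_7 − T_7 = 207 − 278.20000 = -71.20000
t=12: T_12 = 288.20000; y_12 − T_12 = 217 − 288.20000 = -71.20000
t=17: T_17 = 298.20000; y_17 − T_17 = 227 − 298.20000 = -71.20000
Mean deviation: (-71.20000 + -71.20000 + -71.20000) / 3 = -71.200

-71.200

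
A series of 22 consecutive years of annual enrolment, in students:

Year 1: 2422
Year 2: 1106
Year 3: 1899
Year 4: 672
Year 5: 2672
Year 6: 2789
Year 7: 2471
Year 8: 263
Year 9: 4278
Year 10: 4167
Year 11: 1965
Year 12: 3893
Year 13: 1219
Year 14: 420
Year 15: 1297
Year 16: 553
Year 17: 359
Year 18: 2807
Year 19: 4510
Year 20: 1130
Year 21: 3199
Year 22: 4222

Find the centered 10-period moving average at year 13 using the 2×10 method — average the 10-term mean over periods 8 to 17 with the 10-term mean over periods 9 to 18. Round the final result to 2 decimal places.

1968.60

Sum over 8–17: 263 + 4278 + 4167 + 1965 + 3893 + 1219 + 420 + 1297 + 553 + 359 = 18414
Sum over 9–18: 4278 + 4167 + 1965 + 3893 + 1219 + 420 + 1297 + 553 + 359 + 2807 = 20958
CMA at t=13 = (18414 + 20958) / (2·10) = 39372 / 20 = 1968.60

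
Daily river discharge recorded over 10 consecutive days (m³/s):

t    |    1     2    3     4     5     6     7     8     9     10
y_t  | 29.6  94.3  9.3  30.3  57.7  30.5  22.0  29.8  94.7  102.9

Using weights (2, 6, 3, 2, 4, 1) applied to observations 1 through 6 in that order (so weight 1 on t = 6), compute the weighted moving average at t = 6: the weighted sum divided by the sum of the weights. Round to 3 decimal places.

Weighted sum: 2·29.6 + 6·94.3 + 3·9.3 + 2·30.3 + 4·57.7 + 1·30.5 = 59.2 + 565.8 + 27.9 + 60.6 + 230.8 + 30.5 = 974.8
Weight total: 2 + 6 + 3 + 2 + 4 + 1 = 18
WMA = 974.8 / 18 = 54.156

54.156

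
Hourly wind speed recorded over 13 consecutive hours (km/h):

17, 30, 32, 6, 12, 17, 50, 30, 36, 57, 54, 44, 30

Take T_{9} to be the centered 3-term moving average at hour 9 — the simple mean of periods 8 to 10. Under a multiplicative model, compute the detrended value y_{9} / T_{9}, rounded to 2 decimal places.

Trend T_9 = (30 + 36 + 57) / 3 = 123/3 = 41.0000
Ratio to trend: 36 / 41.0000 = 0.88

0.88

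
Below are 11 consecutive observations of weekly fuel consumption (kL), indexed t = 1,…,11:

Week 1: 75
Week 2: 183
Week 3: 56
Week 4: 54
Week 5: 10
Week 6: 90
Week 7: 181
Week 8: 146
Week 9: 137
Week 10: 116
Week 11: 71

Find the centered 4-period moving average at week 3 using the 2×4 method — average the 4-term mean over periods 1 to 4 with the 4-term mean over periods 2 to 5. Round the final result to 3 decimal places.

Sum over 1–4: 75 + 183 + 56 + 54 = 368
Sum over 2–5: 183 + 56 + 54 + 10 = 303
CMA at t=3 = (368 + 303) / (2·4) = 671 / 8 = 83.875

83.875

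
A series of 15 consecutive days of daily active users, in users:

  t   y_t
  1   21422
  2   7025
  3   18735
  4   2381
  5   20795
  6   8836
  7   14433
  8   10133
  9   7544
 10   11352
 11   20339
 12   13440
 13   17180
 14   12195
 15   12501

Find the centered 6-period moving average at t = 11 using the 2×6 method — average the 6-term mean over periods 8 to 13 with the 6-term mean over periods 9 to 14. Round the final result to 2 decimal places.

13503.17

Sum over 8–13: 10133 + 7544 + 11352 + 20339 + 13440 + 17180 = 79988
Sum over 9–14: 7544 + 11352 + 20339 + 13440 + 17180 + 12195 = 82050
CMA at t=11 = (79988 + 82050) / (2·6) = 162038 / 12 = 13503.17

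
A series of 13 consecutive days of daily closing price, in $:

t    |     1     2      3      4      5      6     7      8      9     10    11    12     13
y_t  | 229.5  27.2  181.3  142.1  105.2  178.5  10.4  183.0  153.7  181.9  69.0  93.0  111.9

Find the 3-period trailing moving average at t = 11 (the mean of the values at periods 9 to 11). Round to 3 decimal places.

134.867

Sum of periods 9–11: 153.7 + 181.9 + 69.0 = 404.6
Divide by 3: 404.6 / 3 = 134.867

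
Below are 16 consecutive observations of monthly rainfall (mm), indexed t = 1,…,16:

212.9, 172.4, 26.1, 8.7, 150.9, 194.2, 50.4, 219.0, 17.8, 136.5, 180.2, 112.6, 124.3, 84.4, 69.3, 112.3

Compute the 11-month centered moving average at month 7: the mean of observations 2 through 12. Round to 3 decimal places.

Sum of periods 2–12: 172.4 + 26.1 + 8.7 + 150.9 + 194.2 + 50.4 + 219.0 + 17.8 + 136.5 + 180.2 + 112.6 = 1268.8
Divide by 11: 1268.8 / 11 = 115.345

115.345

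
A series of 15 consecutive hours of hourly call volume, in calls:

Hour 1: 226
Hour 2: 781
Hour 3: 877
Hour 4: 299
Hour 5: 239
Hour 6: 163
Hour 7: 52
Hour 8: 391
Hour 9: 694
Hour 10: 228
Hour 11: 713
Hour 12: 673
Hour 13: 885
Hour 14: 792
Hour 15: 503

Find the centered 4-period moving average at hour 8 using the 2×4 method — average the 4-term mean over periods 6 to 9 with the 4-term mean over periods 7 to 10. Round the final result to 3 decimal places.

333.125

Sum over 6–9: 163 + 52 + 391 + 694 = 1300
Sum over 7–10: 52 + 391 + 694 + 228 = 1365
CMA at t=8 = (1300 + 1365) / (2·4) = 2665 / 8 = 333.125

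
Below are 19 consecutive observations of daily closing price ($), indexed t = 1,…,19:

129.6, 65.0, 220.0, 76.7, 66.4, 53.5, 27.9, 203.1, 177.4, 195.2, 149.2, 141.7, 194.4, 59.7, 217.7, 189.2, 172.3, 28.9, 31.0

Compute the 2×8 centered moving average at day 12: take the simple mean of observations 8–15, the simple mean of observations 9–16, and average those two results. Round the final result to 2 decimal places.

Sum over 8–15: 203.1 + 177.4 + 195.2 + 149.2 + 141.7 + 194.4 + 59.7 + 217.7 = 1338.4
Sum over 9–16: 177.4 + 195.2 + 149.2 + 141.7 + 194.4 + 59.7 + 217.7 + 189.2 = 1324.5
CMA at t=12 = (1338.4 + 1324.5) / (2·8) = 2662.9 / 16 = 166.43

166.43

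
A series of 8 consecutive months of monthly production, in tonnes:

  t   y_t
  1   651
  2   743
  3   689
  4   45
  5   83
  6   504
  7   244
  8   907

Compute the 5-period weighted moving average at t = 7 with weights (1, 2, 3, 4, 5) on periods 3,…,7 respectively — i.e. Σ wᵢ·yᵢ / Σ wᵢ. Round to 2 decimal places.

Weighted sum: 1·689 + 2·45 + 3·83 + 4·504 + 5·244 = 689 + 90 + 249 + 2016 + 1220 = 4264
Weight total: 1 + 2 + 3 + 4 + 5 = 15
WMA = 4264 / 15 = 284.27

284.27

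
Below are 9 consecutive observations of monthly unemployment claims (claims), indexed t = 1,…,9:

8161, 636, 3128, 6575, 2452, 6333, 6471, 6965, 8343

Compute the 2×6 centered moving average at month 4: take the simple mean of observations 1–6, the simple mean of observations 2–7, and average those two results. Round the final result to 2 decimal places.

4406.67

Sum over 1–6: 8161 + 636 + 3128 + 6575 + 2452 + 6333 = 27285
Sum over 2–7: 636 + 3128 + 6575 + 2452 + 6333 + 6471 = 25595
CMA at t=4 = (27285 + 25595) / (2·6) = 52880 / 12 = 4406.67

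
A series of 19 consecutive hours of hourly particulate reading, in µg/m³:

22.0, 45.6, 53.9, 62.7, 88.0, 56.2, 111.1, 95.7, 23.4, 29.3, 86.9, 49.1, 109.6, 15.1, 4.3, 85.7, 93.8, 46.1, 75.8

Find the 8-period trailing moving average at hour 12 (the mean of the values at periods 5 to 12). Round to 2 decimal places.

67.46

Sum of periods 5–12: 88.0 + 56.2 + 111.1 + 95.7 + 23.4 + 29.3 + 86.9 + 49.1 = 539.7
Divide by 8: 539.7 / 8 = 67.46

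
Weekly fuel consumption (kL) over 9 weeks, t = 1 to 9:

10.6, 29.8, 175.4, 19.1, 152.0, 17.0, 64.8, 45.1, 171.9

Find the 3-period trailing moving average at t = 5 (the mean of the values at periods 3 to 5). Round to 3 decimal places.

Sum of periods 3–5: 175.4 + 19.1 + 152.0 = 346.5
Divide by 3: 346.5 / 3 = 115.500

115.500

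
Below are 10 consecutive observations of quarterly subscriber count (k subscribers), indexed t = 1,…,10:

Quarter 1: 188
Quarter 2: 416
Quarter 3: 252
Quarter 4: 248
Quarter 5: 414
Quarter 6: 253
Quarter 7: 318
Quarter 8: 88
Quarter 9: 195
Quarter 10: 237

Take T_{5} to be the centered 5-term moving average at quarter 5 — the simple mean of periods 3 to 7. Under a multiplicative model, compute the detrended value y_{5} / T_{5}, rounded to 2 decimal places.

1.39

Trend T_5 = (252 + 248 + 414 + 253 + 318) / 5 = 1485/5 = 297.0000
Ratio to trend: 414 / 297.0000 = 1.39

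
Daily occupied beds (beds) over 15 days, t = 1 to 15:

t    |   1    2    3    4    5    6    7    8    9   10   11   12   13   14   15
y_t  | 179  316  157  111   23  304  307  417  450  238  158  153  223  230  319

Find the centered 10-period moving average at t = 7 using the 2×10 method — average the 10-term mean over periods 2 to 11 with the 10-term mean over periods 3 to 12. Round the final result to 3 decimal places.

Sum over 2–11: 316 + 157 + 111 + 23 + 304 + 307 + 417 + 450 + 238 + 158 = 2481
Sum over 3–12: 157 + 111 + 23 + 304 + 307 + 417 + 450 + 238 + 158 + 153 = 2318
CMA at t=7 = (2481 + 2318) / (2·10) = 4799 / 20 = 239.950

239.950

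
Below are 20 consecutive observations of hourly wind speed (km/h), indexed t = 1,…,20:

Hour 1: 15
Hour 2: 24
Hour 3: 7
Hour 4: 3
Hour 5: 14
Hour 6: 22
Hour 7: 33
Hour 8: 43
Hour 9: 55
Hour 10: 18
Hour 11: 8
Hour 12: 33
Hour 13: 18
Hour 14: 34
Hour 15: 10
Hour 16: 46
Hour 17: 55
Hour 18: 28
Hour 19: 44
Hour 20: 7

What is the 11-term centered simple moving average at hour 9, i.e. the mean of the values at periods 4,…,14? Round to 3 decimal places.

25.545

Sum of periods 4–14: 3 + 14 + 22 + 33 + 43 + 55 + 18 + 8 + 33 + 18 + 34 = 281
Divide by 11: 281 / 11 = 25.545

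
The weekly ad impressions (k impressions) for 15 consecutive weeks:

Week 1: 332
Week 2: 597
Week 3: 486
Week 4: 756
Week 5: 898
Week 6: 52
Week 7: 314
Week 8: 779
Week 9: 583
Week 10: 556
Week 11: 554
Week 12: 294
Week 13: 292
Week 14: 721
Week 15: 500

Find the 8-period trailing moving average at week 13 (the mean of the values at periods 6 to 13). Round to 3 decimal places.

Sum of periods 6–13: 52 + 314 + 779 + 583 + 556 + 554 + 294 + 292 = 3424
Divide by 8: 3424 / 8 = 428.000

428.000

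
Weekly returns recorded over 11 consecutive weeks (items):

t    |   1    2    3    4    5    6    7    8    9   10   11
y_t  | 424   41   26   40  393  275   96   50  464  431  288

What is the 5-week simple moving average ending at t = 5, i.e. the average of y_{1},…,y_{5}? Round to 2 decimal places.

Sum of periods 1–5: 424 + 41 + 26 + 40 + 393 = 924
Divide by 5: 924 / 5 = 184.80

184.80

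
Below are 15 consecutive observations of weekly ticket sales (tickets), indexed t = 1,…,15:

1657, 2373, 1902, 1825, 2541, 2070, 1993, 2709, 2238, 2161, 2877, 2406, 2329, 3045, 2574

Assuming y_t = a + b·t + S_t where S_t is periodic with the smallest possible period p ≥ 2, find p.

First differences y_{t+1} − y_t: 716, -471, -77, 716, -471, -77, 716, -471, …
The difference pattern repeats every 3 terms and not for any smaller step, so p = 3.

3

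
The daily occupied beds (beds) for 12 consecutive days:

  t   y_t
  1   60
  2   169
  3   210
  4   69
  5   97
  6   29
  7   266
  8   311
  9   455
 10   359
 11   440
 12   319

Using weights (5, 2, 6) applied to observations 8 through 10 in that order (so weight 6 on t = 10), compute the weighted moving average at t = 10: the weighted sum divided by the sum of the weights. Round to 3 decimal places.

355.308

Weighted sum: 5·311 + 2·455 + 6·359 = 1555 + 910 + 2154 = 4619
Weight total: 5 + 2 + 6 = 13
WMA = 4619 / 13 = 355.308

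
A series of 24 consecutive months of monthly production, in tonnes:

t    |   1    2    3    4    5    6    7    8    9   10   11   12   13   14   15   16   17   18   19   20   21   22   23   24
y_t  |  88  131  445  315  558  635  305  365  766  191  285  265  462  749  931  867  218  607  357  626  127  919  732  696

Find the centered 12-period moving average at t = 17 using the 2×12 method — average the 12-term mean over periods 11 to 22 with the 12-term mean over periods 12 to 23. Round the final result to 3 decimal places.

553.042

Sum over 11–22: 285 + 265 + 462 + 749 + 931 + 867 + 218 + 607 + 357 + 626 + 127 + 919 = 6413
Sum over 12–23: 265 + 462 + 749 + 931 + 867 + 218 + 607 + 357 + 626 + 127 + 919 + 732 = 6860
CMA at t=17 = (6413 + 6860) / (2·12) = 13273 / 24 = 553.042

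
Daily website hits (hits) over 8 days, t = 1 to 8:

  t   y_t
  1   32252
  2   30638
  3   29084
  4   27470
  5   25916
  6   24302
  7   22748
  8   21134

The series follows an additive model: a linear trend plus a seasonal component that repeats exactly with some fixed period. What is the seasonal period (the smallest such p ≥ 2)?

2

First differences y_{t+1} − y_t: -1614, -1554, -1614, -1554, -1614, -1554, …
The difference pattern repeats every 2 terms and not for any smaller step, so p = 2.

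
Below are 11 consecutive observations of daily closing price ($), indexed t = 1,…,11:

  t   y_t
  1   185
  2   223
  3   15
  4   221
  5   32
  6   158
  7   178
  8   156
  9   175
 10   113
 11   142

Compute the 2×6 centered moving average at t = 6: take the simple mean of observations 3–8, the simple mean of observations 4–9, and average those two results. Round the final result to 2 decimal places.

Sum over 3–8: 15 + 221 + 32 + 158 + 178 + 156 = 760
Sum over 4–9: 221 + 32 + 158 + 178 + 156 + 175 = 920
CMA at t=6 = (760 + 920) / (2·6) = 1680 / 12 = 140.00

140.00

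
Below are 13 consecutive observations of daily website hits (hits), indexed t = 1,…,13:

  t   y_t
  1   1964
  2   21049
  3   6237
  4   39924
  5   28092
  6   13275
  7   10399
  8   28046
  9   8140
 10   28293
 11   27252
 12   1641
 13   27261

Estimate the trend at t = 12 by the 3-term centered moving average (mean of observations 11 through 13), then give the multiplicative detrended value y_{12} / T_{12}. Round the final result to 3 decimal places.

Trend T_12 = (27252 + 1641 + 27261) / 3 = 56154/3 = 18718.00000
Ratio to trend: 1641 / 18718.00000 = 0.088

0.088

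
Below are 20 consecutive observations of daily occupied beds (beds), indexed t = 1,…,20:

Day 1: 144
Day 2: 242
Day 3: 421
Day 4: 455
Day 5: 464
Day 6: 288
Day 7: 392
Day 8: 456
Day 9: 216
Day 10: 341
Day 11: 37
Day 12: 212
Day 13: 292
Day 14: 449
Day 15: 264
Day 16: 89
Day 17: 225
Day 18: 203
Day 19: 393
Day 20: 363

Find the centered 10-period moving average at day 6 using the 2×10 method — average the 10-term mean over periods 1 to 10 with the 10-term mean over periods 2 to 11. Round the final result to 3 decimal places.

Sum over 1–10: 144 + 242 + 421 + 455 + 464 + 288 + 392 + 456 + 216 + 341 = 3419
Sum over 2–11: 242 + 421 + 455 + 464 + 288 + 392 + 456 + 216 + 341 + 37 = 3312
CMA at t=6 = (3419 + 3312) / (2·10) = 6731 / 20 = 336.550

336.550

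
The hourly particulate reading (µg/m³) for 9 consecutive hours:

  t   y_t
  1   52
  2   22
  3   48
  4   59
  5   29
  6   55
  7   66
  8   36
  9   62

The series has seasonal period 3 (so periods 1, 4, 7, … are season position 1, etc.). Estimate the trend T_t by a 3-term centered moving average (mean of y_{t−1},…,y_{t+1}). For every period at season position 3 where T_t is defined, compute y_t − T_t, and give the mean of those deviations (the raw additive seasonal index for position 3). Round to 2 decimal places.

5.00

Season position 3 occurs at t = 3, 6 (where T_t is defined).
t=3: T_3 = 43.0000; y_3 − T_3 = 48 − 43.0000 = 5.0000
t=6: T_6 = 50.0000; y_6 − T_6 = 55 − 50.0000 = 5.0000
Mean deviation: (5.0000 + 5.0000) / 2 = 5.00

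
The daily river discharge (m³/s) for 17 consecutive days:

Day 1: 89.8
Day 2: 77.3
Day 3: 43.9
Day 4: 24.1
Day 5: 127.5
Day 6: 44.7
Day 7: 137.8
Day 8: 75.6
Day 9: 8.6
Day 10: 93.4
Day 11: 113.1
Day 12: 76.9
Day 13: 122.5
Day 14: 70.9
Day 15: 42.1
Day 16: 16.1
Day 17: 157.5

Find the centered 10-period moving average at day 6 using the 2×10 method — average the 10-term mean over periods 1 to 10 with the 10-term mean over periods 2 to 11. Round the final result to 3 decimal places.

Sum over 1–10: 89.8 + 77.3 + 43.9 + 24.1 + 127.5 + 44.7 + 137.8 + 75.6 + 8.6 + 93.4 = 722.7
Sum over 2–11: 77.3 + 43.9 + 24.1 + 127.5 + 44.7 + 137.8 + 75.6 + 8.6 + 93.4 + 113.1 = 746.0
CMA at t=6 = (722.7 + 746.0) / (2·10) = 1468.7 / 20 = 73.435

73.435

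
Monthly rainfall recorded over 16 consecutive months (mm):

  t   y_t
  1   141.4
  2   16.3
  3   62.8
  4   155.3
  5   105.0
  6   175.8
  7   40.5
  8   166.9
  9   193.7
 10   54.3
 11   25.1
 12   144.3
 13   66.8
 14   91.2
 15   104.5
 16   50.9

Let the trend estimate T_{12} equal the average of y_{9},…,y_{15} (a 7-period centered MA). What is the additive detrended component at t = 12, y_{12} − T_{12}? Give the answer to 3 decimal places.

47.171

Trend T_12 = (193.7 + 54.3 + 25.1 + 144.3 + 66.8 + 91.2 + 104.5) / 7 = 679.9/7 = 97.12857
Detrended value: 144.3 − 97.12857 = 47.171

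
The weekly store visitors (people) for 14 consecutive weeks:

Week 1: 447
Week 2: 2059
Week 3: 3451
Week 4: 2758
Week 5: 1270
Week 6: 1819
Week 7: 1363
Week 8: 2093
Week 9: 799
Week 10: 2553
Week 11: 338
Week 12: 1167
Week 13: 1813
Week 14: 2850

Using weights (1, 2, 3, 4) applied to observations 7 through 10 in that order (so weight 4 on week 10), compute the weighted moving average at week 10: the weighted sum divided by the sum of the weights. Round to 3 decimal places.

Weighted sum: 1·1363 + 2·2093 + 3·799 + 4·2553 = 1363 + 4186 + 2397 + 10212 = 18158
Weight total: 1 + 2 + 3 + 4 = 10
WMA = 18158 / 10 = 1815.800

1815.800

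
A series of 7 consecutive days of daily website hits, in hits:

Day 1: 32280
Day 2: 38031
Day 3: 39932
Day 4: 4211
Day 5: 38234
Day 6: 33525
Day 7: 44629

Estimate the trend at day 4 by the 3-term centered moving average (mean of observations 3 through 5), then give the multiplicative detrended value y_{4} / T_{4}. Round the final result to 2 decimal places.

0.15

Trend T_4 = (39932 + 4211 + 38234) / 3 = 82377/3 = 27459.0000
Ratio to trend: 4211 / 27459.0000 = 0.15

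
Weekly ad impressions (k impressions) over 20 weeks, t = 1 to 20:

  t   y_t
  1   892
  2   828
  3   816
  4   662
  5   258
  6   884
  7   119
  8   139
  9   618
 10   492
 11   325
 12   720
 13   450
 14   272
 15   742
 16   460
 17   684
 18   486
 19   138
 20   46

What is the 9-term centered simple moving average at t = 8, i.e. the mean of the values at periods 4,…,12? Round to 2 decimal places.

468.56

Sum of periods 4–12: 662 + 258 + 884 + 119 + 139 + 618 + 492 + 325 + 720 = 4217
Divide by 9: 4217 / 9 = 468.56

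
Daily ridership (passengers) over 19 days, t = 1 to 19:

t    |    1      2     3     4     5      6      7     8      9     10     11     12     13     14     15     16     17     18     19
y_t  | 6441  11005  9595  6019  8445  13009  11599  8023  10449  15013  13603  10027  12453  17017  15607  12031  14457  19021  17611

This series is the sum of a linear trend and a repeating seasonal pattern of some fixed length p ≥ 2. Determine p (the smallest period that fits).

First differences y_{t+1} − y_t: 4564, -1410, -3576, 2426, 4564, -1410, -3576, 2426, 4564, -1410, …
The difference pattern repeats every 4 terms and not for any smaller step, so p = 4.

4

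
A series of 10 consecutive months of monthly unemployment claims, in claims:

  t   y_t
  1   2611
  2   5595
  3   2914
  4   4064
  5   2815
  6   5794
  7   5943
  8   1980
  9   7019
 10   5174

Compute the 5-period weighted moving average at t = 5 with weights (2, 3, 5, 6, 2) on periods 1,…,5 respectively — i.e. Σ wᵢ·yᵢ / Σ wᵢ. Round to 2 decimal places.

3699.50

Weighted sum: 2·2611 + 3·5595 + 5·2914 + 6·4064 + 2·2815 = 5222 + 16785 + 14570 + 24384 + 5630 = 66591
Weight total: 2 + 3 + 5 + 6 + 2 = 18
WMA = 66591 / 18 = 3699.50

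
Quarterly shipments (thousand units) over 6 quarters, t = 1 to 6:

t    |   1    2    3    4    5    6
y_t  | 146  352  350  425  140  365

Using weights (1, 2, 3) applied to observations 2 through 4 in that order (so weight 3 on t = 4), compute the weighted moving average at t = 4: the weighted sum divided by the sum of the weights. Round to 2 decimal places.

387.83

Weighted sum: 1·352 + 2·350 + 3·425 = 352 + 700 + 1275 = 2327
Weight total: 1 + 2 + 3 = 6
WMA = 2327 / 6 = 387.83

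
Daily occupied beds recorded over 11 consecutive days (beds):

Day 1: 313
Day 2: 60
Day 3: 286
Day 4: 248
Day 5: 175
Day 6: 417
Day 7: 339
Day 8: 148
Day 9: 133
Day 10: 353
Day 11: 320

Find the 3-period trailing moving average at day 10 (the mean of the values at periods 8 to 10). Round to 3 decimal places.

211.333

Sum of periods 8–10: 148 + 133 + 353 = 634
Divide by 3: 634 / 3 = 211.333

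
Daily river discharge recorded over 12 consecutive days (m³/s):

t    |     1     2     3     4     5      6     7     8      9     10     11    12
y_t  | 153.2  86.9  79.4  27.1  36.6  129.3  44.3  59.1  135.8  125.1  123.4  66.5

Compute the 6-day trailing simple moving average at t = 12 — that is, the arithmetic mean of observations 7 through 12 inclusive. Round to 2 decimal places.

92.37

Sum of periods 7–12: 44.3 + 59.1 + 135.8 + 125.1 + 123.4 + 66.5 = 554.2
Divide by 6: 554.2 / 6 = 92.37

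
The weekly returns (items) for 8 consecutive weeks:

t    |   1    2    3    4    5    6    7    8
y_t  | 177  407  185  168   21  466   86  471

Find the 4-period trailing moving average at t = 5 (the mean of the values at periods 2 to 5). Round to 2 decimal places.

Sum of periods 2–5: 407 + 185 + 168 + 21 = 781
Divide by 4: 781 / 4 = 195.25

195.25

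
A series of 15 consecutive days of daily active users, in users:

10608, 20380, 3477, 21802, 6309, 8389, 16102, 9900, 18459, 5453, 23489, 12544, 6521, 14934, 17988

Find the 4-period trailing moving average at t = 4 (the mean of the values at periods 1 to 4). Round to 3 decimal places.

14066.750

Sum of periods 1–4: 10608 + 20380 + 3477 + 21802 = 56267
Divide by 4: 56267 / 4 = 14066.750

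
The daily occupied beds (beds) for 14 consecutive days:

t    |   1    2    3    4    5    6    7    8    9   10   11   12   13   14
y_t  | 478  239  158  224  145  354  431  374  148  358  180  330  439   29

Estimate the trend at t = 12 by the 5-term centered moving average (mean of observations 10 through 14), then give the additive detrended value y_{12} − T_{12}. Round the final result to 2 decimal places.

Trend T_12 = (358 + 180 + 330 + 439 + 29) / 5 = 1336/5 = 267.2000
Detrended value: 330 − 267.2000 = 62.80

62.80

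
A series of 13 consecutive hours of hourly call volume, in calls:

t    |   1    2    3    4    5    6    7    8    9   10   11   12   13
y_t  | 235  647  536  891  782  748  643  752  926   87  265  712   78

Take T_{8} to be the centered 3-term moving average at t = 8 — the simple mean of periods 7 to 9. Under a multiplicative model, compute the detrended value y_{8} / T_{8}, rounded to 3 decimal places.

Trend T_8 = (643 + 752 + 926) / 3 = 2321/3 = 773.66667
Ratio to trend: 752 / 773.66667 = 0.972

0.972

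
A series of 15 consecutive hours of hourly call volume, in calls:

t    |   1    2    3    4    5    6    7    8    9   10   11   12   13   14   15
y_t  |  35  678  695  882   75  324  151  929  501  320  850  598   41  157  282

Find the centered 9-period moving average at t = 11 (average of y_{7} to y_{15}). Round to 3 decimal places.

425.444

Sum of periods 7–15: 151 + 929 + 501 + 320 + 850 + 598 + 41 + 157 + 282 = 3829
Divide by 9: 3829 / 9 = 425.444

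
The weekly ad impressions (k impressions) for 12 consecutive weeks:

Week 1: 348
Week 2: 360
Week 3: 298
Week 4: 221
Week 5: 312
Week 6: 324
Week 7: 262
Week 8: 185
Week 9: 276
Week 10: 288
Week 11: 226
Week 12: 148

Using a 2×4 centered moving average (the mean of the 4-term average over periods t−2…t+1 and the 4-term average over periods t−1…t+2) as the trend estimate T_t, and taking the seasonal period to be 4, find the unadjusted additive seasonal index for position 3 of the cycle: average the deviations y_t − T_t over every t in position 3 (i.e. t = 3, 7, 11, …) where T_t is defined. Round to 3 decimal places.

-4.250

Season position 3 occurs at t = 3, 7 (where T_t is defined).
t=3: T_3 = 302.25000; y_3 − T_3 = 298 − 302.25000 = -4.25000
t=7: T_7 = 266.25000; y_7 − T_7 = 262 − 266.25000 = -4.25000
Mean deviation: (-4.25000 + -4.25000) / 2 = -4.250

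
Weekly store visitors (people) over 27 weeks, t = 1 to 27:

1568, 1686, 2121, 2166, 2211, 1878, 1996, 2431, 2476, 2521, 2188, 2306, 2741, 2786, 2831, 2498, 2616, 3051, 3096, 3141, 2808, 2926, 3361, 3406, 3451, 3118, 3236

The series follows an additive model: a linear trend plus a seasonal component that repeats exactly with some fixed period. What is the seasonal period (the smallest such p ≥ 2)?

5

First differences y_{t+1} − y_t: 118, 435, 45, 45, -333, 118, 435, 45, 45, -333, 118, 435, …
The difference pattern repeats every 5 terms and not for any smaller step, so p = 5.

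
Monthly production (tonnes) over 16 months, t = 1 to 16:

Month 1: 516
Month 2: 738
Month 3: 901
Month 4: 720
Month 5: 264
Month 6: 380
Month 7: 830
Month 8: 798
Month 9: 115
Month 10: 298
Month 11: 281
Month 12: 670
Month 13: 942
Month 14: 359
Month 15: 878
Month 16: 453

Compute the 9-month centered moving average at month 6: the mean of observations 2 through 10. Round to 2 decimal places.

560.44

Sum of periods 2–10: 738 + 901 + 720 + 264 + 380 + 830 + 798 + 115 + 298 = 5044
Divide by 9: 5044 / 9 = 560.44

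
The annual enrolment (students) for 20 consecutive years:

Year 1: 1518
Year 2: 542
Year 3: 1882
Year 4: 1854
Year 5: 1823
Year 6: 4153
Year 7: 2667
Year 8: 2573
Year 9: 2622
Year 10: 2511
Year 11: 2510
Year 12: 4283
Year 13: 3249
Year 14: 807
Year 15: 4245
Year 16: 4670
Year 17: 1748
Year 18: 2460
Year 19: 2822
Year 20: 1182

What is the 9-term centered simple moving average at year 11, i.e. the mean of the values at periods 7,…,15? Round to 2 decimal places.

2829.67

Sum of periods 7–15: 2667 + 2573 + 2622 + 2511 + 2510 + 4283 + 3249 + 807 + 4245 = 25467
Divide by 9: 25467 / 9 = 2829.67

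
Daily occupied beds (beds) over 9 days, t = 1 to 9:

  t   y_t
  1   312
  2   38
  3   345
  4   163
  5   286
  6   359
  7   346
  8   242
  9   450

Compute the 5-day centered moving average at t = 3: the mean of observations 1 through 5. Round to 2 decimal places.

228.80

Sum of periods 1–5: 312 + 38 + 345 + 163 + 286 = 1144
Divide by 5: 1144 / 5 = 228.80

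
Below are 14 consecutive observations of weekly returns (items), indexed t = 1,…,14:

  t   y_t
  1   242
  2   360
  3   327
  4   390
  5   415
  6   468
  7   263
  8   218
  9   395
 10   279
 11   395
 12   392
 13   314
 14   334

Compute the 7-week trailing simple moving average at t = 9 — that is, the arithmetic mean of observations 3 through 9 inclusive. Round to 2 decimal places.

353.71

Sum of periods 3–9: 327 + 390 + 415 + 468 + 263 + 218 + 395 = 2476
Divide by 7: 2476 / 7 = 353.71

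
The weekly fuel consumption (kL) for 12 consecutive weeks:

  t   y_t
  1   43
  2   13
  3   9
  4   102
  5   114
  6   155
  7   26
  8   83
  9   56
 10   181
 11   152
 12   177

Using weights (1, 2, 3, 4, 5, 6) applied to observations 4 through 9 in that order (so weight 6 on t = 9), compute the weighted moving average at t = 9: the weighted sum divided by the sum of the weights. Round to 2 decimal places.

Weighted sum: 1·102 + 2·114 + 3·155 + 4·26 + 5·83 + 6·56 = 102 + 228 + 465 + 104 + 415 + 336 = 1650
Weight total: 1 + 2 + 3 + 4 + 5 + 6 = 21
WMA = 1650 / 21 = 78.57

78.57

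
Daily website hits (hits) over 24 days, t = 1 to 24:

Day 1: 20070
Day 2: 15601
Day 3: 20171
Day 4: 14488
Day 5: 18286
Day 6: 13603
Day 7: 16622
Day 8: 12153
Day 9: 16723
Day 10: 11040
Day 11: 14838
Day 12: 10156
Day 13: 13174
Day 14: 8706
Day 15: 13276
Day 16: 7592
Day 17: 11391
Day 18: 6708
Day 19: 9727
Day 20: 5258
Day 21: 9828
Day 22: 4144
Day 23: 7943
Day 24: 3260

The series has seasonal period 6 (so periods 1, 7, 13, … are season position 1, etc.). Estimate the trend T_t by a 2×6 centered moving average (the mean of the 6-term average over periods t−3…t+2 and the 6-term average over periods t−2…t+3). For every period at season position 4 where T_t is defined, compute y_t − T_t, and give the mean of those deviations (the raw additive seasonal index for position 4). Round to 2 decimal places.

-2261.47

Season position 4 occurs at t = 4, 10, 16 (where T_t is defined).
t=4: T_4 = 16749.1667; y_4 − T_4 = 14488 − 16749.1667 = -2261.1667
t=10: T_10 = 13301.3333; y_10 − T_10 = 11040 − 13301.3333 = -2261.3333
t=16: T_16 = 9853.9167; y_16 − T_16 = 7592 − 9853.9167 = -2261.9167
Mean deviation: (-2261.1667 + -2261.3333 + -2261.9167) / 3 = -2261.47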